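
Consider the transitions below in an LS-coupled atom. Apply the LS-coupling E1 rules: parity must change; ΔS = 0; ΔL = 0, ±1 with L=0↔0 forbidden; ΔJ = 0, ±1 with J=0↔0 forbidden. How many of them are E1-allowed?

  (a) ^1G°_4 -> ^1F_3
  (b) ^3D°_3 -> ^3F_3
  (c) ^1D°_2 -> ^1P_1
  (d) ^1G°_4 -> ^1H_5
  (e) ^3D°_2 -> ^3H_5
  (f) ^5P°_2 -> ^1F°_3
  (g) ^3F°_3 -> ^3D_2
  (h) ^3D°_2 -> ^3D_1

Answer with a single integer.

(a) allowed
(b) allowed
(c) allowed
(d) allowed
(e) forbidden (ΔL, ΔJ fail)
(f) forbidden (parity, ΔS, ΔL fail)
(g) allowed
(h) allowed
Total allowed: 6 of 8.

6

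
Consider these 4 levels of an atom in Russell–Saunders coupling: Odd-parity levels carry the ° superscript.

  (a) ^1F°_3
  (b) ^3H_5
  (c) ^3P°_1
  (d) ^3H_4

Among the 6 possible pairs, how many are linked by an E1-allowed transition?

(a)–(b): forbidden (ΔS, ΔL, ΔJ).
(a)–(c): forbidden (parity, ΔS, ΔL, ΔJ).
(a)–(d): forbidden (ΔS, ΔL).
(b)–(c): forbidden (ΔL, ΔJ).
(b)–(d): forbidden (parity).
(c)–(d): forbidden (ΔL, ΔJ).
Allowed pairs: 0 of 6.

0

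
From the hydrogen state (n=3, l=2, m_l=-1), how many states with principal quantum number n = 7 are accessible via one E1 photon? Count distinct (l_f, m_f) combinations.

E1 requires Δl = ±1, so l_f ∈ {1, 3}; with 0 ≤ l_f ≤ n_f−1 = 6, the allowed l_f values are {1, 3}.
For l_f = 1: m_f ∈ {m_i−1, m_i, m_i+1} ∩ [−1, 1] = {-1, 0} → 2 states.
For l_f = 3: m_f ∈ {m_i−1, m_i, m_i+1} ∩ [−3, 3] = {-2, -1, 0} → 3 states.
Total: 5.

5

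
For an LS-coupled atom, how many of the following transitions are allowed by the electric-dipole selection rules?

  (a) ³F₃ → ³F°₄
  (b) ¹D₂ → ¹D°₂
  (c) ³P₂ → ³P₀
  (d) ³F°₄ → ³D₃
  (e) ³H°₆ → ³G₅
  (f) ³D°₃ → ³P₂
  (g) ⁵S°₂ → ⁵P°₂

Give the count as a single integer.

(a) allowed
(b) allowed
(c) forbidden (parity, ΔJ fail)
(d) allowed
(e) allowed
(f) allowed
(g) forbidden (parity fails)
Total allowed: 5 of 7.

5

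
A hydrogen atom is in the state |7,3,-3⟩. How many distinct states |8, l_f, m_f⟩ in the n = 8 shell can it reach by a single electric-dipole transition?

E1 requires Δl = ±1, so l_f ∈ {2, 4}; with 0 ≤ l_f ≤ n_f−1 = 7, the allowed l_f values are {2, 4}.
For l_f = 2: m_f ∈ {m_i−1, m_i, m_i+1} ∩ [−2, 2] = {-2} → 1 state.
For l_f = 4: m_f ∈ {m_i−1, m_i, m_i+1} ∩ [−4, 4] = {-4, -3, -2} → 3 states.
Total: 4.

4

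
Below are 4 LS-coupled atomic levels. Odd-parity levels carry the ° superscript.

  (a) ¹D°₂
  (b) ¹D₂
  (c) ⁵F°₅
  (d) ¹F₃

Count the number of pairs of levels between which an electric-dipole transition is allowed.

2

(a)–(b): allowed.
(a)–(c): forbidden (parity, ΔS, ΔJ).
(a)–(d): allowed.
(b)–(c): forbidden (ΔS, ΔJ).
(b)–(d): forbidden (parity).
(c)–(d): forbidden (ΔS, ΔJ).
Allowed pairs: 2 of 6.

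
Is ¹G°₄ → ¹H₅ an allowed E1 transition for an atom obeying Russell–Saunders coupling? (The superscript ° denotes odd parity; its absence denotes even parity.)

allowed

Parity must change: odd → even — satisfied.
ΔS = 0: S: 0 → 0 — satisfied.
ΔL = 0, ±1 (not L=0↔0): L: 4 → 5, ΔL = +1 — satisfied.
ΔJ = 0, ±1 (not J=0↔0): J: 4 → 5, ΔJ = +1 — satisfied.
All four E1 rules are satisfied.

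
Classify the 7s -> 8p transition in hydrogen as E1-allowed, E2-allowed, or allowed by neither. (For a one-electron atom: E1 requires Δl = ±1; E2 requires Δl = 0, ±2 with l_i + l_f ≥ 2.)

E1

Δl = 1 − 0 = +1; l_i + l_f = 1.
E1 (Δl = ±1): satisfied.
E2 (Δl = 0,±2, l_i+l_f ≥ 2): not satisfied.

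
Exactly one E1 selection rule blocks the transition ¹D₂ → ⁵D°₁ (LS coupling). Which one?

Parity must change: even → odd — passes.
ΔS = 0: S: 0 → 2 — fails.
ΔL = 0, ±1 (not L=0↔0): L: 2 → 2, ΔL = +0 — passes.
ΔJ = 0, ±1 (not J=0↔0): J: 2 → 1, ΔJ = -1 — passes.

the ΔS = 0 rule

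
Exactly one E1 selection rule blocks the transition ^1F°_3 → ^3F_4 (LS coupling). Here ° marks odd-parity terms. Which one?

the ΔS = 0 rule

Parity must change: odd → even — ok.
ΔS = 0: S: 0 → 1 — fails.
ΔL = 0, ±1 (not L=0↔0): L: 3 → 3, ΔL = +0 — ok.
ΔJ = 0, ±1 (not J=0↔0): J: 3 → 4, ΔJ = +1 — ok.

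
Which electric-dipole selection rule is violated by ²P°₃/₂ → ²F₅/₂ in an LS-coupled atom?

the ΔL = 0, ±1 rule

ΔS = 0: S: 1/2 → 1/2 — ✓.
ΔJ = 0, ±1 (not J=0↔0): J: 3/2 → 5/2, ΔJ = +1 — ✓.
Parity must change: odd → even — ✓.
ΔL = 0, ±1 (not L=0↔0): L: 1 → 3, ΔL = +2 — ✗.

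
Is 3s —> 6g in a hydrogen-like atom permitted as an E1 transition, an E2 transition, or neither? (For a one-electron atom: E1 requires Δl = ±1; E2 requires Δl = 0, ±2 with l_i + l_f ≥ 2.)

neither

Δl = 4 − 0 = +4; l_i + l_f = 4.
E1 (Δl = ±1): not satisfied.
E2 (Δl = 0,±2, l_i+l_f ≥ 2): not satisfied.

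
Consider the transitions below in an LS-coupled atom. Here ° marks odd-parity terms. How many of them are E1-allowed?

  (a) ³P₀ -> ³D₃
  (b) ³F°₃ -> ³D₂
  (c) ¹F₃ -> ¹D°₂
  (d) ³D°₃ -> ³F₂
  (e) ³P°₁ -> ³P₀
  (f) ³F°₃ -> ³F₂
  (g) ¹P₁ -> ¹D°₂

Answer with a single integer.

(a) forbidden (parity, ΔJ fail)
(b) allowed
(c) allowed
(d) allowed
(e) allowed
(f) allowed
(g) allowed
Total allowed: 6 of 7.

6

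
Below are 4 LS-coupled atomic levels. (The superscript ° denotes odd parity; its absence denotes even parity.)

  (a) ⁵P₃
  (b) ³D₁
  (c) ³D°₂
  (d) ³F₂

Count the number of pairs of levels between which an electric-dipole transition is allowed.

2

(a)–(b): forbidden (parity, ΔS, ΔJ).
(a)–(c): forbidden (ΔS).
(a)–(d): forbidden (parity, ΔS, ΔL).
(b)–(c): allowed.
(b)–(d): forbidden (parity).
(c)–(d): allowed.
Allowed pairs: 2 of 6.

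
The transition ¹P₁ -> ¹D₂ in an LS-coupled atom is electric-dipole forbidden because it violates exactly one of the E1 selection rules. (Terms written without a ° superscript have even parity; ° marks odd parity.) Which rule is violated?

parity

Initial level: S=0, L=1, J=1, parity even. Final level: S=0, L=2, J=2, parity even.
Parity must change: even → even — fails.
ΔS = 0: S: 0 → 0 — passes.
ΔL = 0, ±1 (not L=0↔0): L: 1 → 2, ΔL = +1 — passes.
ΔJ = 0, ±1 (not J=0↔0): J: 1 → 2, ΔJ = +1 — passes.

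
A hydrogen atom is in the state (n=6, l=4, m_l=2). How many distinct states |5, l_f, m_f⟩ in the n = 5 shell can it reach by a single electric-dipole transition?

E1 requires Δl = ±1, so l_f ∈ {3, 5}; with 0 ≤ l_f ≤ n_f−1 = 4, the allowed l_f values are {3}.
For l_f = 3: m_f ∈ {m_i−1, m_i, m_i+1} ∩ [−3, 3] = {1, 2, 3} → 3 states.
Total: 3.

3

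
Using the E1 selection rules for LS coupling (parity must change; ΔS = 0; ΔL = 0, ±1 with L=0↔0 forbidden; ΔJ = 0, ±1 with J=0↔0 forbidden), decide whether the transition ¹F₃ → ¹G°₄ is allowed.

Initial level: S=0, L=3, J=3, parity even. Final level: S=0, L=4, J=4, parity odd.
Parity must change: even → odd — passes.
ΔS = 0: S: 0 → 0 — passes.
ΔL = 0, ±1 (not L=0↔0): L: 3 → 4, ΔL = +1 — passes.
ΔJ = 0, ±1 (not J=0↔0): J: 3 → 4, ΔJ = +1 — passes.
All four E1 rules are satisfied.

allowed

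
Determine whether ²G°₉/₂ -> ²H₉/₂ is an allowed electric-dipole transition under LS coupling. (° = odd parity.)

Parity must change: odd → even — passes.
ΔS = 0: S: 1/2 → 1/2 — passes.
ΔL = 0, ±1 (not L=0↔0): L: 4 → 5, ΔL = +1 — passes.
ΔJ = 0, ±1 (not J=0↔0): J: 9/2 → 9/2, ΔJ = +0 — passes.
All four E1 rules are satisfied.

allowed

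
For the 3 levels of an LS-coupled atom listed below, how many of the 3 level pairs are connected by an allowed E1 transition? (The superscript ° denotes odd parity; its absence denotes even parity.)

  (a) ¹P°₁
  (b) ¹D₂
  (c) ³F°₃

1

(a)–(b): allowed.
(a)–(c): forbidden (parity, ΔS, ΔL, ΔJ).
(b)–(c): forbidden (ΔS).
Allowed pairs: 1 of 3.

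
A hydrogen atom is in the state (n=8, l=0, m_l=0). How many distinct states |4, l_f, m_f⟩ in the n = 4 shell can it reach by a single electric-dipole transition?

E1 requires Δl = ±1, so l_f ∈ {-1, 1}; with 0 ≤ l_f ≤ n_f−1 = 3, the allowed l_f values are {1}.
For l_f = 1: m_f ∈ {m_i−1, m_i, m_i+1} ∩ [−1, 1] = {-1, 0, 1} → 3 states.
Total: 3.

3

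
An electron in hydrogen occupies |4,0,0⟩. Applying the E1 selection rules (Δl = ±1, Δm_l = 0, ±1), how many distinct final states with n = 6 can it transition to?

3

E1 requires Δl = ±1, so l_f ∈ {-1, 1}; with 0 ≤ l_f ≤ n_f−1 = 5, the allowed l_f values are {1}.
For l_f = 1: m_f ∈ {m_i−1, m_i, m_i+1} ∩ [−1, 1] = {-1, 0, 1} → 3 states.
Total: 3.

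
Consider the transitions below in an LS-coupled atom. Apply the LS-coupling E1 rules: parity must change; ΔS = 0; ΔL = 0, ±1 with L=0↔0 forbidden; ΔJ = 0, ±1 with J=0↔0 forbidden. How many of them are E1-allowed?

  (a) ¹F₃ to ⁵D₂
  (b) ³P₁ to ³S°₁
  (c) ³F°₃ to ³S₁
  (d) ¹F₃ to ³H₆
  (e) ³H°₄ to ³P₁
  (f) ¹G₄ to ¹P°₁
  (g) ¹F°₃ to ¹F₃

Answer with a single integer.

2

(a) forbidden (parity, ΔS fail)
(b) allowed
(c) forbidden (ΔL, ΔJ fail)
(d) forbidden (parity, ΔS, ΔL, ΔJ fail)
(e) forbidden (ΔL, ΔJ fail)
(f) forbidden (ΔL, ΔJ fail)
(g) allowed
Total allowed: 2 of 7.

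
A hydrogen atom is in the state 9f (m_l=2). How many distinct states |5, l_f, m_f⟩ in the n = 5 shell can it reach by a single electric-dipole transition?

E1 requires Δl = ±1, so l_f ∈ {2, 4}; with 0 ≤ l_f ≤ n_f−1 = 4, the allowed l_f values are {2, 4}.
For l_f = 2: m_f ∈ {m_i−1, m_i, m_i+1} ∩ [−2, 2] = {1, 2} → 2 states.
For l_f = 4: m_f ∈ {m_i−1, m_i, m_i+1} ∩ [−4, 4] = {1, 2, 3} → 3 states.
Total: 5.

5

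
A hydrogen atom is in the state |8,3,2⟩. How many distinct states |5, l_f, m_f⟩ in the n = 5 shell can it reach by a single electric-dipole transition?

E1 requires Δl = ±1, so l_f ∈ {2, 4}; with 0 ≤ l_f ≤ n_f−1 = 4, the allowed l_f values are {2, 4}.
For l_f = 2: m_f ∈ {m_i−1, m_i, m_i+1} ∩ [−2, 2] = {1, 2} → 2 states.
For l_f = 4: m_f ∈ {m_i−1, m_i, m_i+1} ∩ [−4, 4] = {1, 2, 3} → 3 states.
Total: 5.

5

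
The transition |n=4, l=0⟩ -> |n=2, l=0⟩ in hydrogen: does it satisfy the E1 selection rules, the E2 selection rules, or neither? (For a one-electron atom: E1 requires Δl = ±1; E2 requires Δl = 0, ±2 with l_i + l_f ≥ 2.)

neither

Δl = 0 − 0 = +0; l_i + l_f = 0.
E1 (Δl = ±1): not satisfied.
E2 (Δl = 0,±2, l_i+l_f ≥ 2): not satisfied.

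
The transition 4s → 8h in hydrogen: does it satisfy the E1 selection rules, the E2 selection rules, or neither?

neither

Δl = 5 − 0 = +5; l_i + l_f = 5.
E1 (Δl = ±1): not satisfied.
E2 (Δl = 0,±2, l_i+l_f ≥ 2): not satisfied.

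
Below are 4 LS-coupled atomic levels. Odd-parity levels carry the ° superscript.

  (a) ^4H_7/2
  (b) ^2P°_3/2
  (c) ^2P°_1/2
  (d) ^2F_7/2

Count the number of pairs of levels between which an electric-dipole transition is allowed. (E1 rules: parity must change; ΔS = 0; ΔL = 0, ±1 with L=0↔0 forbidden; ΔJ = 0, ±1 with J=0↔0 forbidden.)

(a)–(b): forbidden (ΔS, ΔL, ΔJ).
(a)–(c): forbidden (ΔS, ΔL, ΔJ).
(a)–(d): forbidden (parity, ΔS, ΔL).
(b)–(c): forbidden (parity).
(b)–(d): forbidden (ΔL, ΔJ).
(c)–(d): forbidden (ΔL, ΔJ).
Allowed pairs: 0 of 6.

0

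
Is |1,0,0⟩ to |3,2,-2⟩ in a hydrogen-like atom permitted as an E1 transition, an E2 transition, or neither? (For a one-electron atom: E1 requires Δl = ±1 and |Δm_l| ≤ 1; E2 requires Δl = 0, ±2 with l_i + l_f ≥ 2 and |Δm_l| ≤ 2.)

E2

Δl = 2 − 0 = +2; l_i + l_f = 2.
Δm_l = -2.
E1 (Δl = ±1, |Δm_l| ≤ 1): not satisfied.
E2 (Δl = 0,±2, l_i+l_f ≥ 2, |Δm_l| ≤ 2): satisfied.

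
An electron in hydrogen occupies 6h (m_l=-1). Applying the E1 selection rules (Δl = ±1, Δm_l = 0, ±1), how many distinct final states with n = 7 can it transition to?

6

E1 requires Δl = ±1, so l_f ∈ {4, 6}; with 0 ≤ l_f ≤ n_f−1 = 6, the allowed l_f values are {4, 6}.
For l_f = 4: m_f ∈ {m_i−1, m_i, m_i+1} ∩ [−4, 4] = {-2, -1, 0} → 3 states.
For l_f = 6: m_f ∈ {m_i−1, m_i, m_i+1} ∩ [−6, 6] = {-2, -1, 0} → 3 states.
Total: 6.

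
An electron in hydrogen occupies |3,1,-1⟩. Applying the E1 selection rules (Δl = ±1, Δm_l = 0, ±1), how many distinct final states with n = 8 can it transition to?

E1 requires Δl = ±1, so l_f ∈ {0, 2}; with 0 ≤ l_f ≤ n_f−1 = 7, the allowed l_f values are {0, 2}.
For l_f = 0: m_f ∈ {m_i−1, m_i, m_i+1} ∩ [−0, 0] = {0} → 1 state.
For l_f = 2: m_f ∈ {m_i−1, m_i, m_i+1} ∩ [−2, 2] = {-2, -1, 0} → 3 states.
Total: 4.

4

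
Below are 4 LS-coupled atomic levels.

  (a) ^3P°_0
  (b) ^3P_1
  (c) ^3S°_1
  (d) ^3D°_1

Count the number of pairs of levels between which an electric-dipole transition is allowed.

(a)–(b): allowed.
(a)–(c): forbidden (parity).
(a)–(d): forbidden (parity).
(b)–(c): allowed.
(b)–(d): allowed.
(c)–(d): forbidden (parity, ΔL).
Allowed pairs: 3 of 6.

3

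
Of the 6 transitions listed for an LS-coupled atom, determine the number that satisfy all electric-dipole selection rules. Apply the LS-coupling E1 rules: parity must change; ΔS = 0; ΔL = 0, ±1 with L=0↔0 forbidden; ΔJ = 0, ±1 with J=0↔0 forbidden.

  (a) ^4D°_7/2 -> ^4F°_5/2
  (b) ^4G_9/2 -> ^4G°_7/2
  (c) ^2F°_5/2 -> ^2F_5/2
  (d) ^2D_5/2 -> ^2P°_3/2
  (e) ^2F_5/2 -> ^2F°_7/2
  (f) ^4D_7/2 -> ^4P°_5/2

(a) forbidden (parity fails)
(b) allowed
(c) allowed
(d) allowed
(e) allowed
(f) allowed
Total allowed: 5 of 6.

5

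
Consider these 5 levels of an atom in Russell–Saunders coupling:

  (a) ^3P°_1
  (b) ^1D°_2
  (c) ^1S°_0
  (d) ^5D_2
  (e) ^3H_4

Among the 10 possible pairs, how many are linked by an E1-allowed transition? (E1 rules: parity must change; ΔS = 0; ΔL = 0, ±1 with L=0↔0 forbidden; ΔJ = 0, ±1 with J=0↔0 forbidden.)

(a)–(b): forbidden (parity, ΔS).
(a)–(c): forbidden (parity, ΔS).
(a)–(d): forbidden (ΔS).
(a)–(e): forbidden (ΔL, ΔJ).
(b)–(c): forbidden (parity, ΔL, ΔJ).
(b)–(d): forbidden (ΔS).
(b)–(e): forbidden (ΔS, ΔL, ΔJ).
(c)–(d): forbidden (ΔS, ΔL, ΔJ).
(c)–(e): forbidden (ΔS, ΔL, ΔJ).
(d)–(e): forbidden (parity, ΔS, ΔL, ΔJ).
Allowed pairs: 0 of 10.

0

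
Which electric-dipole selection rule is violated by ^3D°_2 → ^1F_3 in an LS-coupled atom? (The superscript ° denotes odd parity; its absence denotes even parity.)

the ΔS = 0 rule

Initial level: S=1, L=2, J=2, parity odd. Final level: S=0, L=3, J=3, parity even.
Parity must change: odd → even — ok.
ΔS = 0: S: 1 → 0 — fails.
ΔJ = 0, ±1 (not J=0↔0): J: 2 → 3, ΔJ = +1 — ok.
ΔL = 0, ±1 (not L=0↔0): L: 2 → 3, ΔL = +1 — ok.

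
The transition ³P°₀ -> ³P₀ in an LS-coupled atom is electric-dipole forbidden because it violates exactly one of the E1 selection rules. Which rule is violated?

the J=0 ↔ J=0 exclusion

Initial level: S=1, L=1, J=0, parity odd. Final level: S=1, L=1, J=0, parity even.
Parity must change: odd → even — ✓.
ΔS = 0: S: 1 → 1 — ✓.
ΔL = 0, ±1 (not L=0↔0): L: 1 → 1, ΔL = +0 — ✓.
ΔJ = 0, ±1 (not J=0↔0): J: 0 → 0, ΔJ = +0 — ✗.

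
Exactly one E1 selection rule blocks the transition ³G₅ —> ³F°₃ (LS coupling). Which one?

the ΔJ = 0, ±1 rule

Initial level: S=1, L=4, J=5, parity even. Final level: S=1, L=3, J=3, parity odd.
Parity must change: even → odd — ok.
ΔS = 0: S: 1 → 1 — ok.
ΔL = 0, ±1 (not L=0↔0): L: 4 → 3, ΔL = -1 — ok.
ΔJ = 0, ±1 (not J=0↔0): J: 5 → 3, ΔJ = -2 — fails.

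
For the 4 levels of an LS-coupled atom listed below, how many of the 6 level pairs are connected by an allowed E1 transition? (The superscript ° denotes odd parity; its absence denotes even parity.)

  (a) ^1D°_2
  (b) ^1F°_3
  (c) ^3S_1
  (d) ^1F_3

(a)–(b): forbidden (parity).
(a)–(c): forbidden (ΔS, ΔL).
(a)–(d): allowed.
(b)–(c): forbidden (ΔS, ΔL, ΔJ).
(b)–(d): allowed.
(c)–(d): forbidden (parity, ΔS, ΔL, ΔJ).
Allowed pairs: 2 of 6.

2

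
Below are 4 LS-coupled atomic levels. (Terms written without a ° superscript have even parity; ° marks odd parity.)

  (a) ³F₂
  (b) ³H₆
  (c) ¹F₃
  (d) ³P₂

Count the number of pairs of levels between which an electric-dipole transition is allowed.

(a)–(b): forbidden (parity, ΔL, ΔJ).
(a)–(c): forbidden (parity, ΔS).
(a)–(d): forbidden (parity, ΔL).
(b)–(c): forbidden (parity, ΔS, ΔL, ΔJ).
(b)–(d): forbidden (parity, ΔL, ΔJ).
(c)–(d): forbidden (parity, ΔS, ΔL).
Allowed pairs: 0 of 6.

0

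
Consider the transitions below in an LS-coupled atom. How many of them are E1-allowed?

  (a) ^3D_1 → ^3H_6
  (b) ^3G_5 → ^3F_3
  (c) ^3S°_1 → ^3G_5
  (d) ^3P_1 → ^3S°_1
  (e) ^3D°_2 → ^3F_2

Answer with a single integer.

(a) forbidden (parity, ΔL, ΔJ fail)
(b) forbidden (parity, ΔJ fail)
(c) forbidden (ΔL, ΔJ fail)
(d) allowed
(e) allowed
Total allowed: 2 of 5.

2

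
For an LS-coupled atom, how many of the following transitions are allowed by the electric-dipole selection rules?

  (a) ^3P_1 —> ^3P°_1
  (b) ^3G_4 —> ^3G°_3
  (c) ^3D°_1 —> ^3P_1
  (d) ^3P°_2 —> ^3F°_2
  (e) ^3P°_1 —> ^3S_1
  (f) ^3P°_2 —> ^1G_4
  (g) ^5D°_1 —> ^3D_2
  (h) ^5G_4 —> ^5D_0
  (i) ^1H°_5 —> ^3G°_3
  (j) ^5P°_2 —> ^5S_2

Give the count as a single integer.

(a) allowed
(b) allowed
(c) allowed
(d) forbidden (parity, ΔL fail)
(e) allowed
(f) forbidden (ΔS, ΔL, ΔJ fail)
(g) forbidden (ΔS fails)
(h) forbidden (parity, ΔL, ΔJ fail)
(i) forbidden (parity, ΔS, ΔJ fail)
(j) allowed
Total allowed: 5 of 10.

5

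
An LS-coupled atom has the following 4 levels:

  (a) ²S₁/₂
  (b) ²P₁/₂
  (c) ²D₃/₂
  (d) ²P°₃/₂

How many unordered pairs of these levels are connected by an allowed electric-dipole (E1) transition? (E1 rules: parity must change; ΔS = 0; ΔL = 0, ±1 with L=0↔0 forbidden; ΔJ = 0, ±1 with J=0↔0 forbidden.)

3

(a)–(b): forbidden (parity).
(a)–(c): forbidden (parity, ΔL).
(a)–(d): allowed.
(b)–(c): forbidden (parity).
(b)–(d): allowed.
(c)–(d): allowed.
Allowed pairs: 3 of 6.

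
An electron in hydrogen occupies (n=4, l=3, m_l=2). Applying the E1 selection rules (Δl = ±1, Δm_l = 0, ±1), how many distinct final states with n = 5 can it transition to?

5

E1 requires Δl = ±1, so l_f ∈ {2, 4}; with 0 ≤ l_f ≤ n_f−1 = 4, the allowed l_f values are {2, 4}.
For l_f = 2: m_f ∈ {m_i−1, m_i, m_i+1} ∩ [−2, 2] = {1, 2} → 2 states.
For l_f = 4: m_f ∈ {m_i−1, m_i, m_i+1} ∩ [−4, 4] = {1, 2, 3} → 3 states.
Total: 5.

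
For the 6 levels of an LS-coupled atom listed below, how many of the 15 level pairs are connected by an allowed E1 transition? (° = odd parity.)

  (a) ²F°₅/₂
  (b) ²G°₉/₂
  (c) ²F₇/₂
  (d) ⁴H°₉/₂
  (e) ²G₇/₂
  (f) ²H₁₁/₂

5

(a)–(b): forbidden (parity, ΔJ).
(a)–(c): allowed.
(a)–(d): forbidden (parity, ΔS, ΔL, ΔJ).
(a)–(e): allowed.
(a)–(f): forbidden (ΔL, ΔJ).
(b)–(c): allowed.
(b)–(d): forbidden (parity, ΔS).
(b)–(e): allowed.
(b)–(f): allowed.
(c)–(d): forbidden (ΔS, ΔL).
(c)–(e): forbidden (parity).
(c)–(f): forbidden (parity, ΔL, ΔJ).
(d)–(e): forbidden (ΔS).
(d)–(f): forbidden (ΔS).
(e)–(f): forbidden (parity, ΔJ).
Allowed pairs: 5 of 15.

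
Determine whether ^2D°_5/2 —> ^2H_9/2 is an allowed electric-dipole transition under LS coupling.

Parity must change: odd → even — passes.
ΔS = 0: S: 1/2 → 1/2 — passes.
ΔL = 0, ±1 (not L=0↔0): L: 2 → 5, ΔL = +3 — fails.
ΔJ = 0, ±1 (not J=0↔0): J: 5/2 → 9/2, ΔJ = +2 — fails.
Rule(s) violated: ΔL, ΔJ.

forbidden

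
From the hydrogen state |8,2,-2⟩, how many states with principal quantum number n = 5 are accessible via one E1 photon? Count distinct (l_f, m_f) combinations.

E1 requires Δl = ±1, so l_f ∈ {1, 3}; with 0 ≤ l_f ≤ n_f−1 = 4, the allowed l_f values are {1, 3}.
For l_f = 1: m_f ∈ {m_i−1, m_i, m_i+1} ∩ [−1, 1] = {-1} → 1 state.
For l_f = 3: m_f ∈ {m_i−1, m_i, m_i+1} ∩ [−3, 3] = {-3, -2, -1} → 3 states.
Total: 4.

4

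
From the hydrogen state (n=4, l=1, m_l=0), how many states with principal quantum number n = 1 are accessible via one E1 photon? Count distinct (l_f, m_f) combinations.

E1 requires Δl = ±1, so l_f ∈ {0, 2}; with 0 ≤ l_f ≤ n_f−1 = 0, the allowed l_f values are {0}.
For l_f = 0: m_f ∈ {m_i−1, m_i, m_i+1} ∩ [−0, 0] = {0} → 1 state.
Total: 1.

1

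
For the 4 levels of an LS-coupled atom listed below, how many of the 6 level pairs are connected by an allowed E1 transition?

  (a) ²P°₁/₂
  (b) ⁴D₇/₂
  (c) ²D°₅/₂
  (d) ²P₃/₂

(a)–(b): forbidden (ΔS, ΔJ).
(a)–(c): forbidden (parity, ΔJ).
(a)–(d): allowed.
(b)–(c): forbidden (ΔS).
(b)–(d): forbidden (parity, ΔS, ΔJ).
(c)–(d): allowed.
Allowed pairs: 2 of 6.

2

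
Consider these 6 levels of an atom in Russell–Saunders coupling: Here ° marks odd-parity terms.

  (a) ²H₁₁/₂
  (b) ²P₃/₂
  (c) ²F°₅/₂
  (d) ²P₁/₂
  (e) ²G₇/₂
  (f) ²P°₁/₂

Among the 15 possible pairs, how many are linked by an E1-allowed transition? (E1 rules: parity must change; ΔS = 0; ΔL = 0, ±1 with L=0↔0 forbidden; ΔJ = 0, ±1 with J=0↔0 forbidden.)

3

(a)–(b): forbidden (parity, ΔL, ΔJ).
(a)–(c): forbidden (ΔL, ΔJ).
(a)–(d): forbidden (parity, ΔL, ΔJ).
(a)–(e): forbidden (parity, ΔJ).
(a)–(f): forbidden (ΔL, ΔJ).
(b)–(c): forbidden (ΔL).
(b)–(d): forbidden (parity).
(b)–(e): forbidden (parity, ΔL, ΔJ).
(b)–(f): allowed.
(c)–(d): forbidden (ΔL, ΔJ).
(c)–(e): allowed.
(c)–(f): forbidden (parity, ΔL, ΔJ).
(d)–(e): forbidden (parity, ΔL, ΔJ).
(d)–(f): allowed.
(e)–(f): forbidden (ΔL, ΔJ).
Allowed pairs: 3 of 15.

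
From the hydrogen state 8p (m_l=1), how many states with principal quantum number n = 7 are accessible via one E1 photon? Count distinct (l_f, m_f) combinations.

4

E1 requires Δl = ±1, so l_f ∈ {0, 2}; with 0 ≤ l_f ≤ n_f−1 = 6, the allowed l_f values are {0, 2}.
For l_f = 0: m_f ∈ {m_i−1, m_i, m_i+1} ∩ [−0, 0] = {0} → 1 state.
For l_f = 2: m_f ∈ {m_i−1, m_i, m_i+1} ∩ [−2, 2] = {0, 1, 2} → 3 states.
Total: 4.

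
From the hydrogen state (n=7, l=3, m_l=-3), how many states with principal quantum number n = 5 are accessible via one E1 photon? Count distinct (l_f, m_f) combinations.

E1 requires Δl = ±1, so l_f ∈ {2, 4}; with 0 ≤ l_f ≤ n_f−1 = 4, the allowed l_f values are {2, 4}.
For l_f = 2: m_f ∈ {m_i−1, m_i, m_i+1} ∩ [−2, 2] = {-2} → 1 state.
For l_f = 4: m_f ∈ {m_i−1, m_i, m_i+1} ∩ [−4, 4] = {-4, -3, -2} → 3 states.
Total: 4.

4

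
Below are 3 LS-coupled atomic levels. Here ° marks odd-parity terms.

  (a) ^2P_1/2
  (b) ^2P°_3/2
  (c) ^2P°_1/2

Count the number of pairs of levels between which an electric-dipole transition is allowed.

(a)–(b): allowed.
(a)–(c): allowed.
(b)–(c): forbidden (parity).
Allowed pairs: 2 of 3.

2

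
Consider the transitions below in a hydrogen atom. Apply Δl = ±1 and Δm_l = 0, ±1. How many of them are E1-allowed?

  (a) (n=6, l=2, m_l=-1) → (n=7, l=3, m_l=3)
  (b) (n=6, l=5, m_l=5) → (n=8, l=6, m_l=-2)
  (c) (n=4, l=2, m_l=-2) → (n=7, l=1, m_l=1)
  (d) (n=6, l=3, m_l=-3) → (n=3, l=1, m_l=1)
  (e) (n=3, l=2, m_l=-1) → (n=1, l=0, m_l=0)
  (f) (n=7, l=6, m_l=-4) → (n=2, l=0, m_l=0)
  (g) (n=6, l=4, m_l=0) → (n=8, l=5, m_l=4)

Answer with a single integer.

(a) forbidden — Δm_l = +4 (E1 requires Δm_l = 0, ±1)
(b) forbidden — Δm_l = -7 (E1 requires Δm_l = 0, ±1)
(c) forbidden — Δm_l = +3 (E1 requires Δm_l = 0, ±1)
(d) forbidden — Δl = -2 (E1 requires Δl = ±1); Δm_l = +4 (E1 requires Δm_l = 0, ±1)
(e) forbidden — Δl = -2 (E1 requires Δl = ±1)
(f) forbidden — Δl = -6 (E1 requires Δl = ±1); Δm_l = +4 (E1 requires Δm_l = 0, ±1)
(g) forbidden — Δm_l = +4 (E1 requires Δm_l = 0, ±1)
Total allowed: 0 of 7.

0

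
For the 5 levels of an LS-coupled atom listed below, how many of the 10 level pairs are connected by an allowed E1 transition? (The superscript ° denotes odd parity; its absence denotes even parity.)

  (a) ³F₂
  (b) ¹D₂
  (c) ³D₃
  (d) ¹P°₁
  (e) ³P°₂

(a)–(b): forbidden (parity, ΔS).
(a)–(c): forbidden (parity).
(a)–(d): forbidden (ΔS, ΔL).
(a)–(e): forbidden (ΔL).
(b)–(c): forbidden (parity, ΔS).
(b)–(d): allowed.
(b)–(e): forbidden (ΔS).
(c)–(d): forbidden (ΔS, ΔJ).
(c)–(e): allowed.
(d)–(e): forbidden (parity, ΔS).
Allowed pairs: 2 of 10.

2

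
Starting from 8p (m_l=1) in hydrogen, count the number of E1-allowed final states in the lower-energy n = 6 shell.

E1 requires Δl = ±1, so l_f ∈ {0, 2}; with 0 ≤ l_f ≤ n_f−1 = 5, the allowed l_f values are {0, 2}.
For l_f = 0: m_f ∈ {m_i−1, m_i, m_i+1} ∩ [−0, 0] = {0} → 1 state.
For l_f = 2: m_f ∈ {m_i−1, m_i, m_i+1} ∩ [−2, 2] = {0, 1, 2} → 3 states.
Total: 4.

4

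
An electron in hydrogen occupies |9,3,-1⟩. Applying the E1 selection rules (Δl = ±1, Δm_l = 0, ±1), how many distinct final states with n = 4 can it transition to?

E1 requires Δl = ±1, so l_f ∈ {2, 4}; with 0 ≤ l_f ≤ n_f−1 = 3, the allowed l_f values are {2}.
For l_f = 2: m_f ∈ {m_i−1, m_i, m_i+1} ∩ [−2, 2] = {-2, -1, 0} → 3 states.
Total: 3.

3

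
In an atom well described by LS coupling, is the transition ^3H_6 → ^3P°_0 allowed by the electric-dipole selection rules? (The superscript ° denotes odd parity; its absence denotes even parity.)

forbidden

Reading off the term symbols: S 1→1, L 5→1, J 6→0, parity even→odd.
ΔS = 0: S: 1 → 1 — passes.
ΔJ = 0, ±1 (not J=0↔0): J: 6 → 0, ΔJ = -6 — fails.
ΔL = 0, ±1 (not L=0↔0): L: 5 → 1, ΔL = -4 — fails.
Parity must change: even → odd — passes.
Rule(s) violated: ΔL, ΔJ.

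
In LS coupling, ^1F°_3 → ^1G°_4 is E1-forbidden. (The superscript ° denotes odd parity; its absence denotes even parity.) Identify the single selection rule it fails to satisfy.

parity

ΔJ = 0, ±1 (not J=0↔0): J: 3 → 4, ΔJ = +1 — passes.
ΔS = 0: S: 0 → 0 — passes.
Parity must change: odd → odd — fails.
ΔL = 0, ±1 (not L=0↔0): L: 3 → 4, ΔL = +1 — passes.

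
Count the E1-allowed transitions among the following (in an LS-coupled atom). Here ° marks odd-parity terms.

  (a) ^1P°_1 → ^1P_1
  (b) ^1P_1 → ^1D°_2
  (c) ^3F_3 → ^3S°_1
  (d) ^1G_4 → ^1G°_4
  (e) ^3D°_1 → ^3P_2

4

(a) allowed
(b) allowed
(c) forbidden (ΔL, ΔJ fail)
(d) allowed
(e) allowed
Total allowed: 4 of 5.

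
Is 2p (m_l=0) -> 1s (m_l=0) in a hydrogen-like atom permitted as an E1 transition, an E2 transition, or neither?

Δl = 0 − 1 = -1; l_i + l_f = 1.
Δm_l = +0.
E1 (Δl = ±1, |Δm_l| ≤ 1): satisfied.
E2 (Δl = 0,±2, l_i+l_f ≥ 2, |Δm_l| ≤ 2): not satisfied.

E1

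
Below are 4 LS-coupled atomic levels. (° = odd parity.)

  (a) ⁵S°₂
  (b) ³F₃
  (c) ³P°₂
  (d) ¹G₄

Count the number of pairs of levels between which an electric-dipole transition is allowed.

(a)–(b): forbidden (ΔS, ΔL).
(a)–(c): forbidden (parity, ΔS).
(a)–(d): forbidden (ΔS, ΔL, ΔJ).
(b)–(c): forbidden (ΔL).
(b)–(d): forbidden (parity, ΔS).
(c)–(d): forbidden (ΔS, ΔL, ΔJ).
Allowed pairs: 0 of 6.

0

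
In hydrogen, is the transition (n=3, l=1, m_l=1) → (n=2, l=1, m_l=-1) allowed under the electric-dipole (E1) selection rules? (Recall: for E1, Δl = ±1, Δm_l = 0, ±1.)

Initial l = 1, final l = 1, so Δl = +0. E1 requires Δl = ±1: fails.
Δm_l = -1 − (1) = -2. E1 requires Δm_l = 0, ±1: fails.
The transition is electric-dipole forbidden.

forbidden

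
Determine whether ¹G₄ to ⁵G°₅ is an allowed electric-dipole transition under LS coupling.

Reading off the term symbols: S 0→2, L 4→4, J 4→5, parity even→odd.
ΔJ = 0, ±1 (not J=0↔0): J: 4 → 5, ΔJ = +1 — satisfied.
ΔS = 0: S: 0 → 2 — violated.
ΔL = 0, ±1 (not L=0↔0): L: 4 → 4, ΔL = +0 — satisfied.
Parity must change: even → odd — satisfied.
Rule(s) violated: ΔS.

forbidden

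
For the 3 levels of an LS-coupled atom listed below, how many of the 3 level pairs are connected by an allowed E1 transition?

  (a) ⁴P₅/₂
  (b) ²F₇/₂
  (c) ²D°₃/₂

(a)–(b): forbidden (parity, ΔS, ΔL).
(a)–(c): forbidden (ΔS).
(b)–(c): forbidden (ΔJ).
Allowed pairs: 0 of 3.

0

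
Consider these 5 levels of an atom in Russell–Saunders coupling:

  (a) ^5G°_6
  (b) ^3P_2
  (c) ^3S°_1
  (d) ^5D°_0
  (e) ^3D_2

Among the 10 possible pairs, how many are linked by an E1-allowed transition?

(a)–(b): forbidden (ΔS, ΔL, ΔJ).
(a)–(c): forbidden (parity, ΔS, ΔL, ΔJ).
(a)–(d): forbidden (parity, ΔL, ΔJ).
(a)–(e): forbidden (ΔS, ΔL, ΔJ).
(b)–(c): allowed.
(b)–(d): forbidden (ΔS, ΔJ).
(b)–(e): forbidden (parity).
(c)–(d): forbidden (parity, ΔS, ΔL).
(c)–(e): forbidden (ΔL).
(d)–(e): forbidden (ΔS, ΔJ).
Allowed pairs: 1 of 10.

1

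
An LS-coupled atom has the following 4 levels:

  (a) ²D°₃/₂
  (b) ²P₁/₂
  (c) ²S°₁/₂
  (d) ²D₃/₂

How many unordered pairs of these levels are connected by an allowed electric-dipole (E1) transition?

(a)–(b): allowed.
(a)–(c): forbidden (parity, ΔL).
(a)–(d): allowed.
(b)–(c): allowed.
(b)–(d): forbidden (parity).
(c)–(d): forbidden (ΔL).
Allowed pairs: 3 of 6.

3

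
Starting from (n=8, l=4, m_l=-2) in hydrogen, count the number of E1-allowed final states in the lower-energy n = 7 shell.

6

E1 requires Δl = ±1, so l_f ∈ {3, 5}; with 0 ≤ l_f ≤ n_f−1 = 6, the allowed l_f values are {3, 5}.
For l_f = 3: m_f ∈ {m_i−1, m_i, m_i+1} ∩ [−3, 3] = {-3, -2, -1} → 3 states.
For l_f = 5: m_f ∈ {m_i−1, m_i, m_i+1} ∩ [−5, 5] = {-3, -2, -1} → 3 states.
Total: 6.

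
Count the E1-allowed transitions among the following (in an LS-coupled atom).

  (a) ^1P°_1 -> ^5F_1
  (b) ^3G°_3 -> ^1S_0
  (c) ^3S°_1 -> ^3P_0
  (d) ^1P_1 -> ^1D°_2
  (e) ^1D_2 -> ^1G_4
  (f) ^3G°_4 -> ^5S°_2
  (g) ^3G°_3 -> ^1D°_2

2

(a) forbidden (ΔS, ΔL fail)
(b) forbidden (ΔS, ΔL, ΔJ fail)
(c) allowed
(d) allowed
(e) forbidden (parity, ΔL, ΔJ fail)
(f) forbidden (parity, ΔS, ΔL, ΔJ fail)
(g) forbidden (parity, ΔS, ΔL fail)
Total allowed: 2 of 7.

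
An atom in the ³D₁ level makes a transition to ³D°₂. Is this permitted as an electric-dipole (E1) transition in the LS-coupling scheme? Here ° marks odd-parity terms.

Reading off the term symbols: S 1→1, L 2→2, J 1→2, parity even→odd.
ΔS = 0: S: 1 → 1 — satisfied.
ΔL = 0, ±1 (not L=0↔0): L: 2 → 2, ΔL = +0 — satisfied.
ΔJ = 0, ±1 (not J=0↔0): J: 1 → 2, ΔJ = +1 — satisfied.
Parity must change: even → odd — satisfied.
All four E1 rules are satisfied.

allowed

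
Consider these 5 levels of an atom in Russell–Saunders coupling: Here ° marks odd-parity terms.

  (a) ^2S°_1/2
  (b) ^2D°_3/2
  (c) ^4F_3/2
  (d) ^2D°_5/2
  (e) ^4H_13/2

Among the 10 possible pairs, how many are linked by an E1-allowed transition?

0

(a)–(b): forbidden (parity, ΔL).
(a)–(c): forbidden (ΔS, ΔL).
(a)–(d): forbidden (parity, ΔL, ΔJ).
(a)–(e): forbidden (ΔS, ΔL, ΔJ).
(b)–(c): forbidden (ΔS).
(b)–(d): forbidden (parity).
(b)–(e): forbidden (ΔS, ΔL, ΔJ).
(c)–(d): forbidden (ΔS).
(c)–(e): forbidden (parity, ΔL, ΔJ).
(d)–(e): forbidden (ΔS, ΔL, ΔJ).
Allowed pairs: 0 of 10.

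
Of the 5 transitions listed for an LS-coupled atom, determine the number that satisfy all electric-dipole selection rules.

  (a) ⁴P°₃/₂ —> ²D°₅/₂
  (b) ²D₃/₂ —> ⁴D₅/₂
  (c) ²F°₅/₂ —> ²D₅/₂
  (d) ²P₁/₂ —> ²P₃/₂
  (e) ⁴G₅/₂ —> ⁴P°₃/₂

(a) forbidden (parity, ΔS fail)
(b) forbidden (parity, ΔS fail)
(c) allowed
(d) forbidden (parity fails)
(e) forbidden (ΔL fails)
Total allowed: 1 of 5.

1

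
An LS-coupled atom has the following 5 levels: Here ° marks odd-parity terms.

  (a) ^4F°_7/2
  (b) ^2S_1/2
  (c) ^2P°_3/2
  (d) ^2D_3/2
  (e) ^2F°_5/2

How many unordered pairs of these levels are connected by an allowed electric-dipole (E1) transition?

(a)–(b): forbidden (ΔS, ΔL, ΔJ).
(a)–(c): forbidden (parity, ΔS, ΔL, ΔJ).
(a)–(d): forbidden (ΔS, ΔJ).
(a)–(e): forbidden (parity, ΔS).
(b)–(c): allowed.
(b)–(d): forbidden (parity, ΔL).
(b)–(e): forbidden (ΔL, ΔJ).
(c)–(d): allowed.
(c)–(e): forbidden (parity, ΔL).
(d)–(e): allowed.
Allowed pairs: 3 of 10.

3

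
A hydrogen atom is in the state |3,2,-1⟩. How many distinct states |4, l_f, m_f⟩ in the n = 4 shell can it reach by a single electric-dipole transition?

5

E1 requires Δl = ±1, so l_f ∈ {1, 3}; with 0 ≤ l_f ≤ n_f−1 = 3, the allowed l_f values are {1, 3}.
For l_f = 1: m_f ∈ {m_i−1, m_i, m_i+1} ∩ [−1, 1] = {-1, 0} → 2 states.
For l_f = 3: m_f ∈ {m_i−1, m_i, m_i+1} ∩ [−3, 3] = {-2, -1, 0} → 3 states.
Total: 5.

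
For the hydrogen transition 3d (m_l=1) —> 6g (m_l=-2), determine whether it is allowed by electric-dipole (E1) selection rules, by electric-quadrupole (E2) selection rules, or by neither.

Δl = 4 − 2 = +2; l_i + l_f = 6.
Δm_l = -3.
E1 (Δl = ±1, |Δm_l| ≤ 1): not satisfied.
E2 (Δl = 0,±2, l_i+l_f ≥ 2, |Δm_l| ≤ 2): not satisfied.

neither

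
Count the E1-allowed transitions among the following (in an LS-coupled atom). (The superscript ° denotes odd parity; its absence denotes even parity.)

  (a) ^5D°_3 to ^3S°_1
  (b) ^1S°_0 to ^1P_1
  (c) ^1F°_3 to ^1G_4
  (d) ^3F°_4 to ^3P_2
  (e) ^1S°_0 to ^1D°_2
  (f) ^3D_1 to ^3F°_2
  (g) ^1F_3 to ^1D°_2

4

(a) forbidden (parity, ΔS, ΔL, ΔJ fail)
(b) allowed
(c) allowed
(d) forbidden (ΔL, ΔJ fail)
(e) forbidden (parity, ΔL, ΔJ fail)
(f) allowed
(g) allowed
Total allowed: 4 of 7.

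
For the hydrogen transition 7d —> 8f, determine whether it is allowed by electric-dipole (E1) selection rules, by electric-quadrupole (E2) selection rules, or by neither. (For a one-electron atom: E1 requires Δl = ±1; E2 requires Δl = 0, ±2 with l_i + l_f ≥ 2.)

E1

Δl = 3 − 2 = +1; l_i + l_f = 5.
E1 (Δl = ±1): satisfied.
E2 (Δl = 0,±2, l_i+l_f ≥ 2): not satisfied.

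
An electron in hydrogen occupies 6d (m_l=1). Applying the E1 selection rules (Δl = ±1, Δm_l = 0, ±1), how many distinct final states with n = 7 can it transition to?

E1 requires Δl = ±1, so l_f ∈ {1, 3}; with 0 ≤ l_f ≤ n_f−1 = 6, the allowed l_f values are {1, 3}.
For l_f = 1: m_f ∈ {m_i−1, m_i, m_i+1} ∩ [−1, 1] = {0, 1} → 2 states.
For l_f = 3: m_f ∈ {m_i−1, m_i, m_i+1} ∩ [−3, 3] = {0, 1, 2} → 3 states.
Total: 5.

5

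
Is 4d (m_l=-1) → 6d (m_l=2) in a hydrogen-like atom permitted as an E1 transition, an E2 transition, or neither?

neither

Δl = 2 − 2 = +0; l_i + l_f = 4.
Δm_l = +3.
E1 (Δl = ±1, |Δm_l| ≤ 1): not satisfied.
E2 (Δl = 0,±2, l_i+l_f ≥ 2, |Δm_l| ≤ 2): not satisfied.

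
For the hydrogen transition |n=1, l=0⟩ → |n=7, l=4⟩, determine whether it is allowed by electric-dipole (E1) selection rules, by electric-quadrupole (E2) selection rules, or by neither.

neither

Δl = 4 − 0 = +4; l_i + l_f = 4.
E1 (Δl = ±1): not satisfied.
E2 (Δl = 0,±2, l_i+l_f ≥ 2): not satisfied.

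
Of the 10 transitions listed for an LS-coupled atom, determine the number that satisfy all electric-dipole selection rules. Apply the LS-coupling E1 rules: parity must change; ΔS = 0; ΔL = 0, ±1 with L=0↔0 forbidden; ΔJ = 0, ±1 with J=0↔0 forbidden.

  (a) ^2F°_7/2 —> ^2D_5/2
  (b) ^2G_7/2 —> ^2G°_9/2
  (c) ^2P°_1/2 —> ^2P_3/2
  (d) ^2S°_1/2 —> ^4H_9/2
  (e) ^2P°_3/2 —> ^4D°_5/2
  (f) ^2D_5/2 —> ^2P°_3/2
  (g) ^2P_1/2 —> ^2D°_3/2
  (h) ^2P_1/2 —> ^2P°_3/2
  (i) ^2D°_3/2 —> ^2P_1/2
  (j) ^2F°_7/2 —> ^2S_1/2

7

(a) allowed
(b) allowed
(c) allowed
(d) forbidden (ΔS, ΔL, ΔJ fail)
(e) forbidden (parity, ΔS fail)
(f) allowed
(g) allowed
(h) allowed
(i) allowed
(j) forbidden (ΔL, ΔJ fail)
Total allowed: 7 of 10.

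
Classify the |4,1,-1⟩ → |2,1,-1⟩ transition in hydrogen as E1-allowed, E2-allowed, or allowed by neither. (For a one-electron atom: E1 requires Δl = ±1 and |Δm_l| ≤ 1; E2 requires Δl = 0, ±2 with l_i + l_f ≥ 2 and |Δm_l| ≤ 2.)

E2

Δl = 1 − 1 = +0; l_i + l_f = 2.
Δm_l = +0.
E1 (Δl = ±1, |Δm_l| ≤ 1): not satisfied.
E2 (Δl = 0,±2, l_i+l_f ≥ 2, |Δm_l| ≤ 2): satisfied.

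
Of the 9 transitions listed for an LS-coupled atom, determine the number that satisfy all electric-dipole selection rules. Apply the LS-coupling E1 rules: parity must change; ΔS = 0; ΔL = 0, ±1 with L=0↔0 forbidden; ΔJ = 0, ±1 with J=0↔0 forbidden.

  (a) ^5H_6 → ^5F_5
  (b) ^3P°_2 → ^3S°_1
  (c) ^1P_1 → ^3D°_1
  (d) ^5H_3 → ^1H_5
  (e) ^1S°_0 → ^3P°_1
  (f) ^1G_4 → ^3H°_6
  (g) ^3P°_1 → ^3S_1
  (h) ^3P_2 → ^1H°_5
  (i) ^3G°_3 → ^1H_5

1

(a) forbidden (parity, ΔL fail)
(b) forbidden (parity fails)
(c) forbidden (ΔS fails)
(d) forbidden (parity, ΔS, ΔJ fail)
(e) forbidden (parity, ΔS fail)
(f) forbidden (ΔS, ΔJ fail)
(g) allowed
(h) forbidden (ΔS, ΔL, ΔJ fail)
(i) forbidden (ΔS, ΔJ fail)
Total allowed: 1 of 9.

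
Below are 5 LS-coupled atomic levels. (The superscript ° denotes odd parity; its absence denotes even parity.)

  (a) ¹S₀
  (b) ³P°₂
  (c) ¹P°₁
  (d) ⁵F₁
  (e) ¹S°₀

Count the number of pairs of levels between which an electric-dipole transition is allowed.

(a)–(b): forbidden (ΔS, ΔJ).
(a)–(c): allowed.
(a)–(d): forbidden (parity, ΔS, ΔL).
(a)–(e): forbidden (ΔL, ΔJ).
(b)–(c): forbidden (parity, ΔS).
(b)–(d): forbidden (ΔS, ΔL).
(b)–(e): forbidden (parity, ΔS, ΔJ).
(c)–(d): forbidden (ΔS, ΔL).
(c)–(e): forbidden (parity).
(d)–(e): forbidden (ΔS, ΔL).
Allowed pairs: 1 of 10.

1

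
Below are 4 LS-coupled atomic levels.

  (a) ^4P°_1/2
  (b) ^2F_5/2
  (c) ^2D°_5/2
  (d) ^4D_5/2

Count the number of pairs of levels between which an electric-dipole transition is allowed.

1

(a)–(b): forbidden (ΔS, ΔL, ΔJ).
(a)–(c): forbidden (parity, ΔS, ΔJ).
(a)–(d): forbidden (ΔJ).
(b)–(c): allowed.
(b)–(d): forbidden (parity, ΔS).
(c)–(d): forbidden (ΔS).
Allowed pairs: 1 of 6.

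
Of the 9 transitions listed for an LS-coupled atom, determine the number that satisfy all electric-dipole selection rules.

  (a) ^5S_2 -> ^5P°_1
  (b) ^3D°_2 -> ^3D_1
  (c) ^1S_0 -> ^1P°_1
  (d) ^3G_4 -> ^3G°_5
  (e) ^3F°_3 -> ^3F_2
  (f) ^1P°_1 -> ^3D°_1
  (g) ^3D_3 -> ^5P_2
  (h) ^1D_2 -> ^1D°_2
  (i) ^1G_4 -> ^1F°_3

(a) allowed
(b) allowed
(c) allowed
(d) allowed
(e) allowed
(f) forbidden (parity, ΔS fail)
(g) forbidden (parity, ΔS fail)
(h) allowed
(i) allowed
Total allowed: 7 of 9.

7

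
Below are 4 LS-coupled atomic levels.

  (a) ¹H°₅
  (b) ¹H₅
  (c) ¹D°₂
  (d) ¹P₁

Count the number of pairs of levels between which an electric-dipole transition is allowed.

2

(a)–(b): allowed.
(a)–(c): forbidden (parity, ΔL, ΔJ).
(a)–(d): forbidden (ΔL, ΔJ).
(b)–(c): forbidden (ΔL, ΔJ).
(b)–(d): forbidden (parity, ΔL, ΔJ).
(c)–(d): allowed.
Allowed pairs: 2 of 6.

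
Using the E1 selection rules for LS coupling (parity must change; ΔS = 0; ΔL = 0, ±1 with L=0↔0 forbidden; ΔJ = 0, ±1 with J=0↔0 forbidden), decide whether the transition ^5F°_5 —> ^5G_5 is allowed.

allowed

ΔJ = 0, ±1 (not J=0↔0): J: 5 → 5, ΔJ = +0 — passes.
Parity must change: odd → even — passes.
ΔS = 0: S: 2 → 2 — passes.
ΔL = 0, ±1 (not L=0↔0): L: 3 → 4, ΔL = +1 — passes.
All four E1 rules are satisfied.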